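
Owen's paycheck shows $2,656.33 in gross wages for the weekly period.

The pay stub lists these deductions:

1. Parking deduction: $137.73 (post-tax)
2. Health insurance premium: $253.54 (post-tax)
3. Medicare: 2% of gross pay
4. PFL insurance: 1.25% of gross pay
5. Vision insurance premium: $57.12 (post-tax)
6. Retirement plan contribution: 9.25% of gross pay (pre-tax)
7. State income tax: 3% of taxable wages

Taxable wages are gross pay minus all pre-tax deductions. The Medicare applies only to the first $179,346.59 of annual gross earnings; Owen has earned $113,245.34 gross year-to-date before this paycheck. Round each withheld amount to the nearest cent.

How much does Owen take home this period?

Retirement plan contribution: $2,656.33 × 0.0925 = $245.71
Taxable wages = $2,656.33 − $245.71 = $2,410.62
State income tax: $2,410.62 × 0.03 = $72.32
PFL insurance: $2,656.33 × 0.0125 = $33.20
Medicare: cap not yet reached, full $2,656.33 is subject → $2,656.33 × 0.02 = $53.13
Vision insurance premium: $57.12
Parking deduction: $137.73
Health insurance premium: $253.54
Total deductions = $245.71 + $72.32 + $33.20 + $53.13 + $57.12 + $137.73 + $253.54 = $852.75
Net pay = $2,656.33 − $852.75 = $1,803.58

$1,803.58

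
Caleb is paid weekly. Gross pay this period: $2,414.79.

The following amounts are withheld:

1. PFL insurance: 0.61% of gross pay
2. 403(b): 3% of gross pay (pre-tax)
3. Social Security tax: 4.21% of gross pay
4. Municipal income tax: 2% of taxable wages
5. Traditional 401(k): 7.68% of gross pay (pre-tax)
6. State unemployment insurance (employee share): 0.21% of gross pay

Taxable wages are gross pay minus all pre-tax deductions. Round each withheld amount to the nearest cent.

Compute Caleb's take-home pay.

403(b): $2,414.79 × 0.03 = $72.44
Traditional 401(k): $2,414.79 × 0.0768 = $185.46
Pre-tax total = $72.44 + $185.46 = $257.90
Taxable wages = $2,414.79 − $257.90 = $2,156.89
Municipal income tax: $2,156.89 × 0.02 = $43.14
Social Security tax: $2,414.79 × 0.0421 = $101.66
State unemployment insurance (employee share): $2,414.79 × 0.0021 = $5.07
PFL insurance: $2,414.79 × 0.0061 = $14.73
Total deductions = $72.44 + $185.46 + $43.14 + $101.66 + $5.07 + $14.73 = $422.50
Net pay = $2,414.79 − $422.50 = $1,992.29

$1,992.29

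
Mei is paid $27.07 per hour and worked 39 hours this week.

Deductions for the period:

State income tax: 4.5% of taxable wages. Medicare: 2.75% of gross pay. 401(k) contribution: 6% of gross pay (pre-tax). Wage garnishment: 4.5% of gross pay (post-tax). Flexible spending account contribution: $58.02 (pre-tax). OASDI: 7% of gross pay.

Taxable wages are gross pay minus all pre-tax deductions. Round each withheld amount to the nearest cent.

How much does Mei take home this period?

$741.88

Gross pay: 39 × $27.07 = $1,055.73
Flexible spending account contribution: $58.02
401(k) contribution: $1,055.73 × 0.06 = $63.34
Pre-tax total = $58.02 + $63.34 = $121.36
Taxable wages = $1,055.73 − $121.36 = $934.37
State income tax: $934.37 × 0.045 = $42.05
OASDI: $1,055.73 × 0.07 = $73.90
Medicare: $1,055.73 × 0.0275 = $29.03
Wage garnishment: $1,055.73 × 0.045 = $47.51
Total deductions = $58.02 + $63.34 + $42.05 + $73.90 + $29.03 + $47.51 = $313.85
Net pay = $1,055.73 − $313.85 = $741.88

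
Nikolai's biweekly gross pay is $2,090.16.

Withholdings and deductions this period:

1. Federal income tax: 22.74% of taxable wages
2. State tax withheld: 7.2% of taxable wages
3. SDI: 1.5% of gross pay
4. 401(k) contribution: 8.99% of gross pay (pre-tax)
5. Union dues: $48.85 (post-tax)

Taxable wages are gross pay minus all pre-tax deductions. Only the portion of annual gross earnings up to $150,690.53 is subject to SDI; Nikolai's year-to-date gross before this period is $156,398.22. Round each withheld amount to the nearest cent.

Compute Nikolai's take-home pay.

401(k) contribution: $2,090.16 × 0.0899 = $187.91
Taxable wages = $2,090.16 − $187.91 = $1,902.25
State tax withheld: $1,902.25 × 0.072 = $136.96
Federal income tax: $1,902.25 × 0.2274 = $432.57
SDI: annual cap $150,690.53 already reached (YTD $156,398.22), so $0.00
Union dues: $48.85
Total deductions = $187.91 + $136.96 + $432.57 + $0.00 + $48.85 = $806.29
Net pay = $2,090.16 − $806.29 = $1,283.87

$1,283.87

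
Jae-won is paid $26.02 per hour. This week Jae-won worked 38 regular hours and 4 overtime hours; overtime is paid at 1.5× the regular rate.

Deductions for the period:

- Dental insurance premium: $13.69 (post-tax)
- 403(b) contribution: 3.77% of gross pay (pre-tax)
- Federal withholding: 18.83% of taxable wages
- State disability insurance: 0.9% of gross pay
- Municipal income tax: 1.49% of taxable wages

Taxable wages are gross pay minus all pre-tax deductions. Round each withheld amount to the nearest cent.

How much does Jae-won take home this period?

$853.86

Regular pay: 38 × $26.02 = $988.76
Overtime pay: 4 × $26.02 × 1.5 = $156.12
Gross pay = $988.76 + $156.12 = $1144.88
403(b) contribution: $1144.88 × 0.0377 = $43.16
Taxable wages = $1144.88 − $43.16 = $1101.72
Federal withholding: $1101.72 × 0.1883 = $207.45
Municipal income tax: $1101.72 × 0.0149 = $16.42
State disability insurance: $1144.88 × 0.009 = $10.30
Dental insurance premium: $13.69
Total deductions = $43.16 + $207.45 + $16.42 + $10.30 + $13.69 = $291.02
Net pay = $1144.88 − $291.02 = $853.86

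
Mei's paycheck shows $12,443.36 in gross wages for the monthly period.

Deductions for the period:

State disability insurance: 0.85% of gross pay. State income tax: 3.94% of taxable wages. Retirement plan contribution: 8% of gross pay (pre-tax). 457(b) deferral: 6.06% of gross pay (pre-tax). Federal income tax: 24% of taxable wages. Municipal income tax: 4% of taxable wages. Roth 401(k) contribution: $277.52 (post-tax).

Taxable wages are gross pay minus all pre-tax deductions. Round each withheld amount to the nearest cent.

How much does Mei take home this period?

457(b) deferral: $12,443.36 × 0.0606 = $754.07
Retirement plan contribution: $12,443.36 × 0.08 = $995.47
Pre-tax total = $754.07 + $995.47 = $1,749.54
Taxable wages = $12,443.36 − $1,749.54 = $10,693.82
Federal income tax: $10,693.82 × 0.24 = $2,566.52
Municipal income tax: $10,693.82 × 0.04 = $427.75
State income tax: $10,693.82 × 0.0394 = $421.34
State disability insurance: $12,443.36 × 0.0085 = $105.77
Roth 401(k) contribution: $277.52
Total deductions = $754.07 + $995.47 + $2,566.52 + $427.75 + $421.34 + $105.77 + $277.52 = $5,548.44
Net pay = $12,443.36 − $5,548.44 = $6,894.92

$6,894.92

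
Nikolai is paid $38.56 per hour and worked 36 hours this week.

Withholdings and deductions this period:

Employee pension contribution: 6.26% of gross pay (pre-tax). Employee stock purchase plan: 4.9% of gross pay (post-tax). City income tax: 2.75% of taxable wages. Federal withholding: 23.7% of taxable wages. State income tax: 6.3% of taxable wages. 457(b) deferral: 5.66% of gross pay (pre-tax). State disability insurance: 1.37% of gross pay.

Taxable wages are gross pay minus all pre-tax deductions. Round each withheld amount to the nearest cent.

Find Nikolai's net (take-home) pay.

$735.22

Gross pay: 36 × $38.56 = $1,388.16
457(b) deferral: $1,388.16 × 0.0566 = $78.57
Employee pension contribution: $1,388.16 × 0.0626 = $86.90
Pre-tax total = $78.57 + $86.90 = $165.47
Taxable wages = $1,388.16 − $165.47 = $1,222.69
State income tax: $1,222.69 × 0.063 = $77.03
Federal withholding: $1,222.69 × 0.237 = $289.78
City income tax: $1,222.69 × 0.0275 = $33.62
State disability insurance: $1,388.16 × 0.0137 = $19.02
Employee stock purchase plan: $1,388.16 × 0.049 = $68.02
Total deductions = $78.57 + $86.90 + $77.03 + $289.78 + $33.62 + $19.02 + $68.02 = $652.94
Net pay = $1,388.16 − $652.94 = $735.22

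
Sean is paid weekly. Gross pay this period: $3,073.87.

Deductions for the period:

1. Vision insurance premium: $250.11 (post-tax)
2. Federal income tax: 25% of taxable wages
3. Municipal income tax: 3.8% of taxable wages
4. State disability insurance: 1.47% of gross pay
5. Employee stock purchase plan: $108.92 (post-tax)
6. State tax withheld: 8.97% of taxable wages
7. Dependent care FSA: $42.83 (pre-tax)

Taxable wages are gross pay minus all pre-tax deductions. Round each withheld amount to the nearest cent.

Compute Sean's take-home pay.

$1,482.00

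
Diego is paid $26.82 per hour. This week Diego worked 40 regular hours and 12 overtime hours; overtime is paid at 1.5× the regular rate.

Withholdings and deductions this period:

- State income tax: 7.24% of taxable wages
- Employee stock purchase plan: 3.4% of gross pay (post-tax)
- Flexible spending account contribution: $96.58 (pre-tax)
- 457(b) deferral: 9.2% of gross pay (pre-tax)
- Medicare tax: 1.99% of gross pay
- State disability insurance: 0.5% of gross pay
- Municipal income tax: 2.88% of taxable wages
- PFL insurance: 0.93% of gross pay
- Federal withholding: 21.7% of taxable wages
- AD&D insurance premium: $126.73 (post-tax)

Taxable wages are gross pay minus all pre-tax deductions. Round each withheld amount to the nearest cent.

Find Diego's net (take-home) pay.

$664.33

Regular pay: 40 × $26.82 = $1072.80
Overtime pay: 12 × $26.82 × 1.5 = $482.76
Gross pay = $1072.80 + $482.76 = $1555.56
457(b) deferral: $1555.56 × 0.092 = $143.11
Flexible spending account contribution: $96.58
Pre-tax total = $143.11 + $96.58 = $239.69
Taxable wages = $1555.56 − $239.69 = $1315.87
State income tax: $1315.87 × 0.0724 = $95.27
Municipal income tax: $1315.87 × 0.0288 = $37.90
Federal withholding: $1315.87 × 0.217 = $285.54
Medicare tax: $1555.56 × 0.0199 = $30.96
PFL insurance: $1555.56 × 0.0093 = $14.47
State disability insurance: $1555.56 × 0.005 = $7.78
Employee stock purchase plan: $1555.56 × 0.034 = $52.89
AD&D insurance premium: $126.73
Total deductions = $143.11 + $96.58 + $95.27 + $37.90 + $285.54 + $30.96 + $14.47 + $7.78 + $52.89 + $126.73 = $891.23
Net pay = $1555.56 − $891.23 = $664.33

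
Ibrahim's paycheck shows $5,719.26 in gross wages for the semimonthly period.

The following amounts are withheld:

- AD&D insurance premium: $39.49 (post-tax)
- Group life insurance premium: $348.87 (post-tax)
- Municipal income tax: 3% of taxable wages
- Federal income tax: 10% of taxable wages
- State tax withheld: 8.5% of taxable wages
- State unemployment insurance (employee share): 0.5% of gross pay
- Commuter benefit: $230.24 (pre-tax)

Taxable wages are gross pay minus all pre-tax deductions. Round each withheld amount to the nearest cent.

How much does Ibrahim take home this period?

$3,891.92

Commuter benefit: $230.24
Taxable wages = $5,719.26 − $230.24 = $5,489.02
Federal income tax: $5,489.02 × 0.1 = $548.90
Municipal income tax: $5,489.02 × 0.03 = $164.67
State tax withheld: $5,489.02 × 0.085 = $466.57
State unemployment insurance (employee share): $5,719.26 × 0.005 = $28.60
AD&D insurance premium: $39.49
Group life insurance premium: $348.87
Total deductions = $230.24 + $548.90 + $164.67 + $466.57 + $28.60 + $39.49 + $348.87 = $1,827.34
Net pay = $5,719.26 − $1,827.34 = $3,891.92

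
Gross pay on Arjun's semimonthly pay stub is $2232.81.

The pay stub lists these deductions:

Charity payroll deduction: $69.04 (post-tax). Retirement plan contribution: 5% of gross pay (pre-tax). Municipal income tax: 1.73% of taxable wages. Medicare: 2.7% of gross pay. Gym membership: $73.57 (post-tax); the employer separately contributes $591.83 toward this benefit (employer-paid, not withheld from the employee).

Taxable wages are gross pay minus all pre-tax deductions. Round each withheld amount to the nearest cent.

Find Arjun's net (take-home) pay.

Retirement plan contribution: $2232.81 × 0.05 = $111.64
Taxable wages = $2232.81 − $111.64 = $2121.17
Municipal income tax: $2121.17 × 0.0173 = $36.70
Medicare: $2232.81 × 0.027 = $60.29
Gym membership: $73.57
Charity payroll deduction: $69.04
(Employer's $591.83 toward gym membership is not withheld from the employee.)
Total deductions = $111.64 + $36.70 + $60.29 + $73.57 + $69.04 = $351.24
Net pay = $2232.81 − $351.24 = $1881.57

$1881.57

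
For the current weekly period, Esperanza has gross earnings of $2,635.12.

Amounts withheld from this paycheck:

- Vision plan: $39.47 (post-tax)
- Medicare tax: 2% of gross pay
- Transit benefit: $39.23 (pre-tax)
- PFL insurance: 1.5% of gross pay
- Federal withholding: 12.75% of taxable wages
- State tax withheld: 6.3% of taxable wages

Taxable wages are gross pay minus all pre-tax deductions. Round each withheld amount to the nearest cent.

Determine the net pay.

$1,969.67

Transit benefit: $39.23
Taxable wages = $2,635.12 − $39.23 = $2,595.89
State tax withheld: $2,595.89 × 0.063 = $163.54
Federal withholding: $2,595.89 × 0.1275 = $330.98
PFL insurance: $2,635.12 × 0.015 = $39.53
Medicare tax: $2,635.12 × 0.02 = $52.70
Vision plan: $39.47
Total deductions = $39.23 + $163.54 + $330.98 + $39.53 + $52.70 + $39.47 = $665.45
Net pay = $2,635.12 − $665.45 = $1,969.67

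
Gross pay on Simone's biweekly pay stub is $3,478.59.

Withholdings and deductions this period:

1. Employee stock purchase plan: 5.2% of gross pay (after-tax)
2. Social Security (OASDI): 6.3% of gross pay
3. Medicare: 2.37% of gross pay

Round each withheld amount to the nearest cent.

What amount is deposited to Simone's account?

Medicare: $3,478.59 × 0.0237 = $82.44
Social Security (OASDI): $3,478.59 × 0.063 = $219.15
Employee stock purchase plan: $3,478.59 × 0.052 = $180.89
Total deductions = $82.44 + $219.15 + $180.89 = $482.48
Net pay = $3,478.59 − $482.48 = $2,996.11

$2,996.11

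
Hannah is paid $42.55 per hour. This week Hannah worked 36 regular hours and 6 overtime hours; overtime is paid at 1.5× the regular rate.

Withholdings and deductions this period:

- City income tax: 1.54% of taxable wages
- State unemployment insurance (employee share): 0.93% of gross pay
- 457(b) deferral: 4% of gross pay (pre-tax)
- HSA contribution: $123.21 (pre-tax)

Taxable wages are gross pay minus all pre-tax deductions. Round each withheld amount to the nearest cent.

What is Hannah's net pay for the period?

$1,670.73

Regular pay: 36 × $42.55 = $1,531.80
Overtime pay: 6 × $42.55 × 1.5 = $382.95
Gross pay = $1,531.80 + $382.95 = $1,914.75
HSA contribution: $123.21
457(b) deferral: $1,914.75 × 0.04 = $76.59
Pre-tax total = $123.21 + $76.59 = $199.80
Taxable wages = $1,914.75 − $199.80 = $1,714.95
City income tax: $1,714.95 × 0.0154 = $26.41
State unemployment insurance (employee share): $1,914.75 × 0.0093 = $17.81
Total deductions = $123.21 + $76.59 + $26.41 + $17.81 = $244.02
Net pay = $1,914.75 − $244.02 = $1,670.73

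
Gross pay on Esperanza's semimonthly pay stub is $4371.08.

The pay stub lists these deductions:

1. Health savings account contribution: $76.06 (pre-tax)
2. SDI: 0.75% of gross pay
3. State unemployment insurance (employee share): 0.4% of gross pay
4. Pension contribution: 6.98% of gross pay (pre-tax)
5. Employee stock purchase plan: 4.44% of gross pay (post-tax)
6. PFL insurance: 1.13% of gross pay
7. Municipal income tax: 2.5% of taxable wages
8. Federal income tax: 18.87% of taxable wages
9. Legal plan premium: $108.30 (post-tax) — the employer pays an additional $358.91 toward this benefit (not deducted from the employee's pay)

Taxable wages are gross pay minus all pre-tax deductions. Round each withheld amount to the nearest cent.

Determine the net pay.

Health savings account contribution: $76.06
Pension contribution: $4371.08 × 0.0698 = $305.10
Pre-tax total = $76.06 + $305.10 = $381.16
Taxable wages = $4371.08 − $381.16 = $3989.92
Municipal income tax: $3989.92 × 0.025 = $99.75
Federal income tax: $3989.92 × 0.1887 = $752.90
PFL insurance: $4371.08 × 0.0113 = $49.39
SDI: $4371.08 × 0.0075 = $32.78
State unemployment insurance (employee share): $4371.08 × 0.004 = $17.48
Employee stock purchase plan: $4371.08 × 0.0444 = $194.08
Legal plan premium: $108.30
(Employer's $358.91 toward legal plan premium is not withheld from the employee.)
Total deductions = $76.06 + $305.10 + $99.75 + $752.90 + $49.39 + $32.78 + $17.48 + $194.08 + $108.30 = $1635.84
Net pay = $4371.08 − $1635.84 = $2735.24

$2735.24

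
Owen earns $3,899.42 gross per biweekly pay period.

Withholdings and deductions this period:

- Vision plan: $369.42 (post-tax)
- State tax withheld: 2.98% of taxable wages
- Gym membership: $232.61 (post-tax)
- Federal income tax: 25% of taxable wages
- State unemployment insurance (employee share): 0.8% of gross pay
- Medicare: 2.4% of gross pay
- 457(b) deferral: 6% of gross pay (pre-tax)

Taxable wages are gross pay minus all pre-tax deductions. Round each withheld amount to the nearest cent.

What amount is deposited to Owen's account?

457(b) deferral: $3,899.42 × 0.06 = $233.97
Taxable wages = $3,899.42 − $233.97 = $3,665.45
Federal income tax: $3,665.45 × 0.25 = $916.36
State tax withheld: $3,665.45 × 0.0298 = $109.23
State unemployment insurance (employee share): $3,899.42 × 0.008 = $31.20
Medicare: $3,899.42 × 0.024 = $93.59
Gym membership: $232.61
Vision plan: $369.42
Total deductions = $233.97 + $916.36 + $109.23 + $31.20 + $93.59 + $232.61 + $369.42 = $1,986.38
Net pay = $3,899.42 − $1,986.38 = $1,913.04

$1,913.04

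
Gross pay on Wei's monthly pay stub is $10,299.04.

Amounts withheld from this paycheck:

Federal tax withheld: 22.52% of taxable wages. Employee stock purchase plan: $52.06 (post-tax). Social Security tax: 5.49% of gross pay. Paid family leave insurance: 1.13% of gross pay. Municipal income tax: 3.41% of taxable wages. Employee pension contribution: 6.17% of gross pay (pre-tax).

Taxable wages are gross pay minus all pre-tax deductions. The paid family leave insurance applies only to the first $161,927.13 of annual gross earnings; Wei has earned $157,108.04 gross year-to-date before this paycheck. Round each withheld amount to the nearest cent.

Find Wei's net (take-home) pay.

$6,485.88

Employee pension contribution: $10,299.04 × 0.0617 = $635.45
Taxable wages = $10,299.04 − $635.45 = $9,663.59
Federal tax withheld: $9,663.59 × 0.2252 = $2,176.24
Municipal income tax: $9,663.59 × 0.0341 = $329.53
Social Security tax: $10,299.04 × 0.0549 = $565.42
Paid family leave insurance: only $161,927.13 − $157,108.04 = $4,819.09 of this check is subject → $4,819.09 × 0.0113 = $54.46
Employee stock purchase plan: $52.06
Total deductions = $635.45 + $2,176.24 + $329.53 + $565.42 + $54.46 + $52.06 = $3,813.16
Net pay = $10,299.04 − $3,813.16 = $6,485.88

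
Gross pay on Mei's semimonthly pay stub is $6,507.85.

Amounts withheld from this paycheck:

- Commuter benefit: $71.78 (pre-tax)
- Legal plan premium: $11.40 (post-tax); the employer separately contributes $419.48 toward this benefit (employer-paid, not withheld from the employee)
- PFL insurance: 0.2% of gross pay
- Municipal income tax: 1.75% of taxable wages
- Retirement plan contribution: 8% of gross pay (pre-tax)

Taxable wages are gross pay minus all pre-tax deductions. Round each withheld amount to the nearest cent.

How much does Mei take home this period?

Commuter benefit: $71.78
Retirement plan contribution: $6,507.85 × 0.08 = $520.63
Pre-tax total = $71.78 + $520.63 = $592.41
Taxable wages = $6,507.85 − $592.41 = $5,915.44
Municipal income tax: $5,915.44 × 0.0175 = $103.52
PFL insurance: $6,507.85 × 0.002 = $13.02
Legal plan premium: $11.40
(Employer's $419.48 toward legal plan premium is not withheld from the employee.)
Total deductions = $71.78 + $520.63 + $103.52 + $13.02 + $11.40 = $720.35
Net pay = $6,507.85 − $720.35 = $5,787.50

$5,787.50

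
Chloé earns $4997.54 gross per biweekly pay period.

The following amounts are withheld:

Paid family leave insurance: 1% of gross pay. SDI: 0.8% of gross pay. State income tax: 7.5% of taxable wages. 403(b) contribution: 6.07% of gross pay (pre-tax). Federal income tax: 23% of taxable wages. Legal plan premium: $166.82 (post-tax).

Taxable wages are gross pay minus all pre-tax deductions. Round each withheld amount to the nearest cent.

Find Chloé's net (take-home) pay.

$3005.69

403(b) contribution: $4997.54 × 0.0607 = $303.35
Taxable wages = $4997.54 − $303.35 = $4694.19
State income tax: $4694.19 × 0.075 = $352.06
Federal income tax: $4694.19 × 0.23 = $1079.66
SDI: $4997.54 × 0.008 = $39.98
Paid family leave insurance: $4997.54 × 0.01 = $49.98
Legal plan premium: $166.82
Total deductions = $303.35 + $352.06 + $1079.66 + $39.98 + $49.98 + $166.82 = $1991.85
Net pay = $4997.54 − $1991.85 = $3005.69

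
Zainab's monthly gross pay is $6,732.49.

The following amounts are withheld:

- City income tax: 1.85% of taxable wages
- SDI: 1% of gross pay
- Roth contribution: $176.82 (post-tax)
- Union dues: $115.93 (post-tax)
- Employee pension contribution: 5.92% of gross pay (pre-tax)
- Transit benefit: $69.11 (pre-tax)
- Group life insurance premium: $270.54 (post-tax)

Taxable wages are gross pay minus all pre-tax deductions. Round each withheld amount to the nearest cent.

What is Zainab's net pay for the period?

$5,518.31

Employee pension contribution: $6,732.49 × 0.0592 = $398.56
Transit benefit: $69.11
Pre-tax total = $398.56 + $69.11 = $467.67
Taxable wages = $6,732.49 − $467.67 = $6,264.82
City income tax: $6,264.82 × 0.0185 = $115.90
SDI: $6,732.49 × 0.01 = $67.32
Group life insurance premium: $270.54
Union dues: $115.93
Roth contribution: $176.82
Total deductions = $398.56 + $69.11 + $115.90 + $67.32 + $270.54 + $115.93 + $176.82 = $1,214.18
Net pay = $6,732.49 − $1,214.18 = $5,518.31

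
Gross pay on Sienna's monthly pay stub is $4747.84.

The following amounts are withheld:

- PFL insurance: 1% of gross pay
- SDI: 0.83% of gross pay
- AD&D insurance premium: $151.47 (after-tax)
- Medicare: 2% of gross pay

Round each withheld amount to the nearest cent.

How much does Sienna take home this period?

$4414.52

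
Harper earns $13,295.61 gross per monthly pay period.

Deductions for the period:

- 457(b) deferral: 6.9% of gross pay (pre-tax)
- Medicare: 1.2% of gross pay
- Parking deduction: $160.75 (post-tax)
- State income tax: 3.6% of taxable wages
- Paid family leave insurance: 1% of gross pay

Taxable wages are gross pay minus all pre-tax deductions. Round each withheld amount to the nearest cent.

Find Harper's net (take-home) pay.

$11,479.33

457(b) deferral: $13,295.61 × 0.069 = $917.40
Taxable wages = $13,295.61 − $917.40 = $12,378.21
State income tax: $12,378.21 × 0.036 = $445.62
Paid family leave insurance: $13,295.61 × 0.01 = $132.96
Medicare: $13,295.61 × 0.012 = $159.55
Parking deduction: $160.75
Total deductions = $917.40 + $445.62 + $132.96 + $159.55 + $160.75 = $1,816.28
Net pay = $13,295.61 − $1,816.28 = $11,479.33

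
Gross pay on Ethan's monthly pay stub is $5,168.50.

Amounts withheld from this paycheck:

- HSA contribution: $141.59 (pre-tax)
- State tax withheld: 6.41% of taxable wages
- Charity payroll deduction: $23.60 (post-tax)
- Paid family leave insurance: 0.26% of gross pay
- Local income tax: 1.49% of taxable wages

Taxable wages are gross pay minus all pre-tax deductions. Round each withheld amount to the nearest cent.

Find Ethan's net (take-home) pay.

HSA contribution: $141.59
Taxable wages = $5,168.50 − $141.59 = $5,026.91
State tax withheld: $5,026.91 × 0.0641 = $322.22
Local income tax: $5,026.91 × 0.0149 = $74.90
Paid family leave insurance: $5,168.50 × 0.0026 = $13.44
Charity payroll deduction: $23.60
Total deductions = $141.59 + $322.22 + $74.90 + $13.44 + $23.60 = $575.75
Net pay = $5,168.50 − $575.75 = $4,592.75

$4,592.75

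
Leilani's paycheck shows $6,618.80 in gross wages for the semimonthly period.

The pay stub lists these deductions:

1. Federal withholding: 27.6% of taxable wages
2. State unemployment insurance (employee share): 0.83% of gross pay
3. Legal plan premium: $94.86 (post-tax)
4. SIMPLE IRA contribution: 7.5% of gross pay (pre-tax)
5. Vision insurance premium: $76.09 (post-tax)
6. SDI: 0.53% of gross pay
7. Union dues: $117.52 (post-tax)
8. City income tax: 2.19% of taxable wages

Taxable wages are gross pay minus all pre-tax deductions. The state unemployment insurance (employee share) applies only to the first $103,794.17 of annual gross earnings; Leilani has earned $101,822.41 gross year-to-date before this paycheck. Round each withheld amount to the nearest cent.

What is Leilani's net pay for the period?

$3,958.61

SIMPLE IRA contribution: $6,618.80 × 0.075 = $496.41
Taxable wages = $6,618.80 − $496.41 = $6,122.39
City income tax: $6,122.39 × 0.0219 = $134.08
Federal withholding: $6,122.39 × 0.276 = $1,689.78
SDI: $6,618.80 × 0.0053 = $35.08
State unemployment insurance (employee share): only $103,794.17 − $101,822.41 = $1,971.76 of this check is subject → $1,971.76 × 0.0083 = $16.37
Vision insurance premium: $76.09
Union dues: $117.52
Legal plan premium: $94.86
Total deductions = $496.41 + $134.08 + $1,689.78 + $35.08 + $16.37 + $76.09 + $117.52 + $94.86 = $2,660.19
Net pay = $6,618.80 − $2,660.19 = $3,958.61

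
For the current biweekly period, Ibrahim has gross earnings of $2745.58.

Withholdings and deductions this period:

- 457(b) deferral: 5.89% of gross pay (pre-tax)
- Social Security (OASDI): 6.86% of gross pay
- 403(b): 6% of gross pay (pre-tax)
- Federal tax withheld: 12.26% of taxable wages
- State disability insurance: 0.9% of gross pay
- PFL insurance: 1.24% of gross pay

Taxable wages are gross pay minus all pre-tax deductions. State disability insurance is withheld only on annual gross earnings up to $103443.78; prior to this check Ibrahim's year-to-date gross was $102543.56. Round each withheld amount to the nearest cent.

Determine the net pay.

403(b): $2745.58 × 0.06 = $164.73
457(b) deferral: $2745.58 × 0.0589 = $161.71
Pre-tax total = $164.73 + $161.71 = $326.44
Taxable wages = $2745.58 − $326.44 = $2419.14
Federal tax withheld: $2419.14 × 0.1226 = $296.59
State disability insurance: only $103443.78 − $102543.56 = $900.22 of this check is subject → $900.22 × 0.009 = $8.10
Social Security (OASDI): $2745.58 × 0.0686 = $188.35
PFL insurance: $2745.58 × 0.0124 = $34.05
Total deductions = $164.73 + $161.71 + $296.59 + $8.10 + $188.35 + $34.05 = $853.53
Net pay = $2745.58 − $853.53 = $1892.05

$1892.05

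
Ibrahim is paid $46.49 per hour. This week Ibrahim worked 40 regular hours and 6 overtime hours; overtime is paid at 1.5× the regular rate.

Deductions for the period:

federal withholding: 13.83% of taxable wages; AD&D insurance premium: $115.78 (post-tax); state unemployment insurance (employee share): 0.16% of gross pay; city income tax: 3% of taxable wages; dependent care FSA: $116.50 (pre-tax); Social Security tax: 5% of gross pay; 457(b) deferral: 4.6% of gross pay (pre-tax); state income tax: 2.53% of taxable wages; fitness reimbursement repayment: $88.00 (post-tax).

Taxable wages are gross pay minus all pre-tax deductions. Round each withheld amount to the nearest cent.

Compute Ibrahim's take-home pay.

$1337.22

Regular pay: 40 × $46.49 = $1859.60
Overtime pay: 6 × $46.49 × 1.5 = $418.41
Gross pay = $1859.60 + $418.41 = $2278.01
457(b) deferral: $2278.01 × 0.046 = $104.79
Dependent care FSA: $116.50
Pre-tax total = $104.79 + $116.50 = $221.29
Taxable wages = $2278.01 − $221.29 = $2056.72
State income tax: $2056.72 × 0.0253 = $52.04
City income tax: $2056.72 × 0.03 = $61.70
Federal withholding: $2056.72 × 0.1383 = $284.44
Social Security tax: $2278.01 × 0.05 = $113.90
State unemployment insurance (employee share): $2278.01 × 0.0016 = $3.64
Fitness reimbursement repayment: $88.00
AD&D insurance premium: $115.78
Total deductions = $104.79 + $116.50 + $52.04 + $61.70 + $284.44 + $113.90 + $3.64 + $88.00 + $115.78 = $940.79
Net pay = $2278.01 − $940.79 = $1337.22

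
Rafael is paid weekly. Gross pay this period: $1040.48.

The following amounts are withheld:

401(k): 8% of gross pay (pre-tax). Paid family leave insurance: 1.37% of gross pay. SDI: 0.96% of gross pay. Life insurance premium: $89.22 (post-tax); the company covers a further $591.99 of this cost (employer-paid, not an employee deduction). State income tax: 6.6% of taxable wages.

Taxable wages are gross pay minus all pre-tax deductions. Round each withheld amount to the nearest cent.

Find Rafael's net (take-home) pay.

401(k): $1040.48 × 0.08 = $83.24
Taxable wages = $1040.48 − $83.24 = $957.24
State income tax: $957.24 × 0.066 = $63.18
SDI: $1040.48 × 0.0096 = $9.99
Paid family leave insurance: $1040.48 × 0.0137 = $14.25
Life insurance premium: $89.22
(Employer's $591.99 toward life insurance premium is not withheld from the employee.)
Total deductions = $83.24 + $63.18 + $9.99 + $14.25 + $89.22 = $259.88
Net pay = $1040.48 − $259.88 = $780.60

$780.60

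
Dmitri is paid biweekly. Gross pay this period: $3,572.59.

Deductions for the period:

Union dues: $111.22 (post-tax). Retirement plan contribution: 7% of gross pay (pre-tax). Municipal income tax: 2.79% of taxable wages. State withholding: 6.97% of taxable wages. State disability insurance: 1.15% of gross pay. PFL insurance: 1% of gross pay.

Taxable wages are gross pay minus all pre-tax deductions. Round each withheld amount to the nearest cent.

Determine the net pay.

$2,810.20

Retirement plan contribution: $3,572.59 × 0.07 = $250.08
Taxable wages = $3,572.59 − $250.08 = $3,322.51
Municipal income tax: $3,322.51 × 0.0279 = $92.70
State withholding: $3,322.51 × 0.0697 = $231.58
State disability insurance: $3,572.59 × 0.0115 = $41.08
PFL insurance: $3,572.59 × 0.01 = $35.73
Union dues: $111.22
Total deductions = $250.08 + $92.70 + $231.58 + $41.08 + $35.73 + $111.22 = $762.39
Net pay = $3,572.59 − $762.39 = $2,810.20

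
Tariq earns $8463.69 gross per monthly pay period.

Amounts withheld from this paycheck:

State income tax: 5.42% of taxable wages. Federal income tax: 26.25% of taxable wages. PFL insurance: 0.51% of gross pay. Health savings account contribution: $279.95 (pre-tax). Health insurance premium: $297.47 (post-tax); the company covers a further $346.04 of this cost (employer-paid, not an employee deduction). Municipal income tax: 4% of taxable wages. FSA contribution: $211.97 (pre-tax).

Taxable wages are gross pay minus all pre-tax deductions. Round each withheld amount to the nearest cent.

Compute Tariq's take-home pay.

$4787.61

FSA contribution: $211.97
Health savings account contribution: $279.95
Pre-tax total = $211.97 + $279.95 = $491.92
Taxable wages = $8463.69 − $491.92 = $7971.77
Municipal income tax: $7971.77 × 0.04 = $318.87
State income tax: $7971.77 × 0.0542 = $432.07
Federal income tax: $7971.77 × 0.2625 = $2092.59
PFL insurance: $8463.69 × 0.0051 = $43.16
Health insurance premium: $297.47
(Employer's $346.04 toward health insurance premium is not withheld from the employee.)
Total deductions = $211.97 + $279.95 + $318.87 + $432.07 + $2092.59 + $43.16 + $297.47 = $3676.08
Net pay = $8463.69 − $3676.08 = $4787.61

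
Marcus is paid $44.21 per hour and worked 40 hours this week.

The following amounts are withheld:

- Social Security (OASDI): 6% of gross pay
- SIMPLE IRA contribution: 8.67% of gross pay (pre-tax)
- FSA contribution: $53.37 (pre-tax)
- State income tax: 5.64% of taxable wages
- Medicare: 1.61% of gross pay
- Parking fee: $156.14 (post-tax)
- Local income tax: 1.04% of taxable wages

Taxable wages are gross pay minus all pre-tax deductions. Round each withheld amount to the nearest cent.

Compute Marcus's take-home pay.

Gross pay: 40 × $44.21 = $1768.40
SIMPLE IRA contribution: $1768.40 × 0.0867 = $153.32
FSA contribution: $53.37
Pre-tax total = $153.32 + $53.37 = $206.69
Taxable wages = $1768.40 − $206.69 = $1561.71
State income tax: $1561.71 × 0.0564 = $88.08
Local income tax: $1561.71 × 0.0104 = $16.24
Medicare: $1768.40 × 0.0161 = $28.47
Social Security (OASDI): $1768.40 × 0.06 = $106.10
Parking fee: $156.14
Total deductions = $153.32 + $53.37 + $88.08 + $16.24 + $28.47 + $106.10 + $156.14 = $601.72
Net pay = $1768.40 − $601.72 = $1166.68

$1166.68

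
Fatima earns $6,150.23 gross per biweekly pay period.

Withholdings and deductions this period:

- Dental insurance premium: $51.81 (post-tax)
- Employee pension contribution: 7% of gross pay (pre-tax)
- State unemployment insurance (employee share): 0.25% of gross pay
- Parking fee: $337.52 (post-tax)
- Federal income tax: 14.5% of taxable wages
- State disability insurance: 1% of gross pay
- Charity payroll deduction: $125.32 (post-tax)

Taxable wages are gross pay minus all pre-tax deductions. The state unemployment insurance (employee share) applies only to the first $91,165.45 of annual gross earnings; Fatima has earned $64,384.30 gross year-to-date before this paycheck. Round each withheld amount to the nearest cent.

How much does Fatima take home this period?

$4,298.82

Employee pension contribution: $6,150.23 × 0.07 = $430.52
Taxable wages = $6,150.23 − $430.52 = $5,719.71
Federal income tax: $5,719.71 × 0.145 = $829.36
State unemployment insurance (employee share): cap not yet reached, full $6,150.23 is subject → $6,150.23 × 0.0025 = $15.38
State disability insurance: $6,150.23 × 0.01 = $61.50
Parking fee: $337.52
Dental insurance premium: $51.81
Charity payroll deduction: $125.32
Total deductions = $430.52 + $829.36 + $15.38 + $61.50 + $337.52 + $51.81 + $125.32 = $1,851.41
Net pay = $6,150.23 − $1,851.41 = $4,298.82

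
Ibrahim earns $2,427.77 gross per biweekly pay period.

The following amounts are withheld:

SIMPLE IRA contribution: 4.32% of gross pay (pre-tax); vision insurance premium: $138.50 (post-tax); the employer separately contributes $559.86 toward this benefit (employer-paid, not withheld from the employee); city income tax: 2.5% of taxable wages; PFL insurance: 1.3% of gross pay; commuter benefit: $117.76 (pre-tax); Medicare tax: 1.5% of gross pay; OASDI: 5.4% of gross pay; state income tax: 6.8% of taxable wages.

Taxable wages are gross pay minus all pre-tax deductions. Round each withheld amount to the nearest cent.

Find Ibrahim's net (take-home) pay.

SIMPLE IRA contribution: $2,427.77 × 0.0432 = $104.88
Commuter benefit: $117.76
Pre-tax total = $104.88 + $117.76 = $222.64
Taxable wages = $2,427.77 − $222.64 = $2,205.13
State income tax: $2,205.13 × 0.068 = $149.95
City income tax: $2,205.13 × 0.025 = $55.13
PFL insurance: $2,427.77 × 0.013 = $31.56
OASDI: $2,427.77 × 0.054 = $131.10
Medicare tax: $2,427.77 × 0.015 = $36.42
Vision insurance premium: $138.50
(Employer's $559.86 toward vision insurance premium is not withheld from the employee.)
Total deductions = $104.88 + $117.76 + $149.95 + $55.13 + $31.56 + $131.10 + $36.42 + $138.50 = $765.30
Net pay = $2,427.77 − $765.30 = $1,662.47

$1,662.47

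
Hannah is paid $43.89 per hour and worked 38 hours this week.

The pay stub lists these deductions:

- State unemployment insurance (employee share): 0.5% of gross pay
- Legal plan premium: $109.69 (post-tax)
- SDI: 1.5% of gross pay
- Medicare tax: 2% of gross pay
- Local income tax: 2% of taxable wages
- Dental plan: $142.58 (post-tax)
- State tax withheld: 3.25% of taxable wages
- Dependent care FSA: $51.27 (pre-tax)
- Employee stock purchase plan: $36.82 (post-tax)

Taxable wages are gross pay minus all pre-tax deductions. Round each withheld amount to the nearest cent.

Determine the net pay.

$1,175.87

Gross pay: 38 × $43.89 = $1,667.82
Dependent care FSA: $51.27
Taxable wages = $1,667.82 − $51.27 = $1,616.55
State tax withheld: $1,616.55 × 0.0325 = $52.54
Local income tax: $1,616.55 × 0.02 = $32.33
State unemployment insurance (employee share): $1,667.82 × 0.005 = $8.34
SDI: $1,667.82 × 0.015 = $25.02
Medicare tax: $1,667.82 × 0.02 = $33.36
Dental plan: $142.58
Legal plan premium: $109.69
Employee stock purchase plan: $36.82
Total deductions = $51.27 + $52.54 + $32.33 + $8.34 + $25.02 + $33.36 + $142.58 + $109.69 + $36.82 = $491.95
Net pay = $1,667.82 − $491.95 = $1,175.87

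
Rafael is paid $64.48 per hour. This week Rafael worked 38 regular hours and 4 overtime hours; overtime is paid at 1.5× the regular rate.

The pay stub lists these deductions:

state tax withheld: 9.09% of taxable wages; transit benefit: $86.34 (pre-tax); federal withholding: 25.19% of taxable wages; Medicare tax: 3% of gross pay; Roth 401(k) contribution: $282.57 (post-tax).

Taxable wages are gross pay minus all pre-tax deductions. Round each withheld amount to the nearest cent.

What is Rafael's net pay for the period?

Regular pay: 38 × $64.48 = $2450.24
Overtime pay: 4 × $64.48 × 1.5 = $386.88
Gross pay = $2450.24 + $386.88 = $2837.12
Transit benefit: $86.34
Taxable wages = $2837.12 − $86.34 = $2750.78
Federal withholding: $2750.78 × 0.2519 = $692.92
State tax withheld: $2750.78 × 0.0909 = $250.05
Medicare tax: $2837.12 × 0.03 = $85.11
Roth 401(k) contribution: $282.57
Total deductions = $86.34 + $692.92 + $250.05 + $85.11 + $282.57 = $1396.99
Net pay = $2837.12 − $1396.99 = $1440.13

$1440.13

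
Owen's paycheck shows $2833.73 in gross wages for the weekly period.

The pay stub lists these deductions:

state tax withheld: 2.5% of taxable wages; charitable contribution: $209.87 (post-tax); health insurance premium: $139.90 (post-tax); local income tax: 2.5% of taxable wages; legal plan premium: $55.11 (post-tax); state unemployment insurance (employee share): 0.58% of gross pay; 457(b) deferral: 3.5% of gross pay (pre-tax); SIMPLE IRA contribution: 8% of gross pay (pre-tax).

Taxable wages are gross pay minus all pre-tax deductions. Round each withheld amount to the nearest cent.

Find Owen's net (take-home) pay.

457(b) deferral: $2833.73 × 0.035 = $99.18
SIMPLE IRA contribution: $2833.73 × 0.08 = $226.70
Pre-tax total = $99.18 + $226.70 = $325.88
Taxable wages = $2833.73 − $325.88 = $2507.85
State tax withheld: $2507.85 × 0.025 = $62.70
Local income tax: $2507.85 × 0.025 = $62.70
State unemployment insurance (employee share): $2833.73 × 0.0058 = $16.44
Charitable contribution: $209.87
Legal plan premium: $55.11
Health insurance premium: $139.90
Total deductions = $99.18 + $226.70 + $62.70 + $62.70 + $16.44 + $209.87 + $55.11 + $139.90 = $872.60
Net pay = $2833.73 − $872.60 = $1961.13

$1961.13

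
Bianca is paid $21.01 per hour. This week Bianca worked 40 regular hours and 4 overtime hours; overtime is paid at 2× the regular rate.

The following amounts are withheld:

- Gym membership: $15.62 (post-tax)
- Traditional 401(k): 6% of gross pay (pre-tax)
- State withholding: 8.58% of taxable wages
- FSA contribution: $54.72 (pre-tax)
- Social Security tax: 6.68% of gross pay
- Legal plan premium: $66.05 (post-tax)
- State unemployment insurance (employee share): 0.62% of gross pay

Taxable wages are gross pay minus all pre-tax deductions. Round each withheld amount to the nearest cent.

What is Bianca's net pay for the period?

Regular pay: 40 × $21.01 = $840.40
Overtime pay: 4 × $21.01 × 2 = $168.08
Gross pay = $840.40 + $168.08 = $1008.48
FSA contribution: $54.72
Traditional 401(k): $1008.48 × 0.06 = $60.51
Pre-tax total = $54.72 + $60.51 = $115.23
Taxable wages = $1008.48 − $115.23 = $893.25
State withholding: $893.25 × 0.0858 = $76.64
Social Security tax: $1008.48 × 0.0668 = $67.37
State unemployment insurance (employee share): $1008.48 × 0.0062 = $6.25
Gym membership: $15.62
Legal plan premium: $66.05
Total deductions = $54.72 + $60.51 + $76.64 + $67.37 + $6.25 + $15.62 + $66.05 = $347.16
Net pay = $1008.48 − $347.16 = $661.32

$661.32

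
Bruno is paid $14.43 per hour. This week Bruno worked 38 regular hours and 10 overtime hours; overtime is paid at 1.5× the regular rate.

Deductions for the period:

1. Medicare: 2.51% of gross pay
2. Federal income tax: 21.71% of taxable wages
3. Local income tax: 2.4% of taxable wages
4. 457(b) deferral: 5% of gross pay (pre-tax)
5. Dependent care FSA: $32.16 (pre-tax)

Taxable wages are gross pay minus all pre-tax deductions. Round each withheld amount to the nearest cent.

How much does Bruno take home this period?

Regular pay: 38 × $14.43 = $548.34
Overtime pay: 10 × $14.43 × 1.5 = $216.45
Gross pay = $548.34 + $216.45 = $764.79
Dependent care FSA: $32.16
457(b) deferral: $764.79 × 0.05 = $38.24
Pre-tax total = $32.16 + $38.24 = $70.40
Taxable wages = $764.79 − $70.40 = $694.39
Federal income tax: $694.39 × 0.2171 = $150.75
Local income tax: $694.39 × 0.024 = $16.67
Medicare: $764.79 × 0.0251 = $19.20
Total deductions = $32.16 + $38.24 + $150.75 + $16.67 + $19.20 = $257.02
Net pay = $764.79 − $257.02 = $507.77

$507.77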